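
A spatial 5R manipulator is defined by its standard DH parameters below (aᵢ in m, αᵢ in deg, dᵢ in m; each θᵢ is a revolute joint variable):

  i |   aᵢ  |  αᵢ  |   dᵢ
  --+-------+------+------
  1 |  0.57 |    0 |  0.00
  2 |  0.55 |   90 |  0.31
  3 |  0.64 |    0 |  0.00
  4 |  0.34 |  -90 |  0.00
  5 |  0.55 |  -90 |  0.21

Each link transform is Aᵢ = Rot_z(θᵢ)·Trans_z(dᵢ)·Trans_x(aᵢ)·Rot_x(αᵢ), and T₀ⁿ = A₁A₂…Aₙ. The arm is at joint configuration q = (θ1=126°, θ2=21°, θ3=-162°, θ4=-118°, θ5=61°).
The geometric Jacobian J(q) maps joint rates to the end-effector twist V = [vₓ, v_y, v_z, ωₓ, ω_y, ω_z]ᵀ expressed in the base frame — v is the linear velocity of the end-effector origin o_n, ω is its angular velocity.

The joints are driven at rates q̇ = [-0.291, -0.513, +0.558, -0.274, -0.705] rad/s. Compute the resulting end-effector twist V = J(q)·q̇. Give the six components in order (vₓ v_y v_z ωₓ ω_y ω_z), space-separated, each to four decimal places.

o_n = [-0.4627, -0.0295, 0.7461]
J₁: ẑ×o_n = [0.0295, -0.4627, 0.0000], ω = ẑ
J2: z=[0.0000, 0.0000, 1.0000] o=[-0.3350, 0.4611, 0.0000] → [0.4907, -0.1277, 0.0000, 0.0000, 0.0000, 1.0000]
J3: z=[0.5446, 0.8387, 0.0000] o=[-0.7963, 0.7607, 0.3100] → [0.3658, -0.2375, -0.7101, 0.5446, 0.8387, 0.0000]
J4: z=[0.5446, 0.8387, 0.0000] o=[-0.2858, 0.4292, 0.1122] → [0.5316, -0.3452, -0.1015, 0.5446, 0.8387, 0.0000]
J5: z=[0.8259, -0.5364, 0.1736] o=[-0.3353, 0.4613, 0.4471] → [-0.0752, -0.2691, -0.4737, 0.8259, -0.5364, 0.1736]
V = J·q̇ = [-0.1489, 0.3519, -0.0345, -0.4276, 0.6163, -0.9264]

-0.1489 0.3519 -0.0345 -0.4276 0.6163 -0.9264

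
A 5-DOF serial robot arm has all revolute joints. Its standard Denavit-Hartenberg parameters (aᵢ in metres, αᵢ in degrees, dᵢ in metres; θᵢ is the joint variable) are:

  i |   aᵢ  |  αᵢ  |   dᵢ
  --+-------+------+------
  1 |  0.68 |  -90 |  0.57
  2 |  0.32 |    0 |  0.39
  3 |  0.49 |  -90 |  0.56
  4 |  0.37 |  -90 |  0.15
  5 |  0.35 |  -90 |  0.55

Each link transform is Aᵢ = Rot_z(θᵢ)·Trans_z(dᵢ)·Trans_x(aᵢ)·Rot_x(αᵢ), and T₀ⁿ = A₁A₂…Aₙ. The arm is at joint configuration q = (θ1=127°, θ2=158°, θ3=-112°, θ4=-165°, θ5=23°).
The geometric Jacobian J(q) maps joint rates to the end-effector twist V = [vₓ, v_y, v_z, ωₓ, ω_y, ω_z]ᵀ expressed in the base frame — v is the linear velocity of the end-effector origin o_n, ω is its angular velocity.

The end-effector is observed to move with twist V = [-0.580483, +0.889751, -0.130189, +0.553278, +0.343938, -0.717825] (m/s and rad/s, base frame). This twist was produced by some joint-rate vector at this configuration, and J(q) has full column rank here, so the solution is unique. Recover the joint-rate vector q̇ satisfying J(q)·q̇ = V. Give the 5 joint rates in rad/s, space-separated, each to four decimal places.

-0.4730 -0.1660 -0.9890 0.2120 0.5240

o_n = [-1.5359, -0.7209, 0.4670]
J₁: ẑ×o_n = [0.7209, -1.5359, 0.0000], ω = ẑ
J2: z=[-0.7986, -0.6018, 0.0000] o=[-0.4092, 0.5431, 0.5700] → [0.0620, -0.0823, 0.3314, -0.7986, -0.6018, 0.0000]
J3: z=[-0.7986, -0.6018, 0.0000] o=[-0.5421, 0.0714, 0.4501] → [-0.0102, 0.0135, 0.0347, -0.7986, -0.6018, 0.0000]
J4: z=[0.4329, -0.5745, -0.6947] o=[-1.1942, 0.0062, 0.0976] → [-0.7173, 0.0774, -0.5110, 0.4329, -0.5745, -0.6947]
J5: z=[-0.8796, -0.4377, -0.1862] o=[-1.0564, -0.3358, 0.2505] → [-0.1664, 0.2797, 0.1288, -0.8796, -0.4377, -0.1862]
q̇ = J⁺·V = [-0.4730, -0.1660, -0.9890, 0.2120, 0.5240]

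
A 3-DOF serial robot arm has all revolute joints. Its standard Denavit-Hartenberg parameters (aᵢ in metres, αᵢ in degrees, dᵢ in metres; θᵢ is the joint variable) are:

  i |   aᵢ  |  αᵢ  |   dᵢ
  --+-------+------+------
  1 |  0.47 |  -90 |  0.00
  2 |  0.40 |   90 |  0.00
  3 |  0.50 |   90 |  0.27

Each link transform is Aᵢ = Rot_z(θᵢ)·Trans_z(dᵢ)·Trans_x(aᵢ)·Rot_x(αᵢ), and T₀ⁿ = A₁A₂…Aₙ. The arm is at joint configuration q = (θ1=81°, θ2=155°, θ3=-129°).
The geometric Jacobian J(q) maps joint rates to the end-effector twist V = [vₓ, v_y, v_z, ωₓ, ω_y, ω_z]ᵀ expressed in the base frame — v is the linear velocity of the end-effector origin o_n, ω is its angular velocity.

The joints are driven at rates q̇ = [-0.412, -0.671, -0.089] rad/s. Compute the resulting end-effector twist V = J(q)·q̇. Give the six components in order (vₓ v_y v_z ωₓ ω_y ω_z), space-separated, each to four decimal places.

o_n = [0.4631, 0.4397, -0.2808]
J₁: ẑ×o_n = [-0.4397, 0.4631, 0.0000], ω = ẑ
J2: z=[-0.9877, 0.1564, 0.0000] o=[0.0735, 0.4642, 0.0000] → [-0.0439, -0.2773, -0.0368, -0.9877, 0.1564, 0.0000]
J3: z=[0.0661, 0.4174, -0.9063] o=[0.0168, 0.1062, -0.1690] → [0.2557, -0.3971, -0.1642, 0.0661, 0.4174, -0.9063]
V = J·q̇ = [0.1879, 0.0306, 0.0393, 0.6569, -0.1421, -0.3313]

0.1879 0.0306 0.0393 0.6569 -0.1421 -0.3313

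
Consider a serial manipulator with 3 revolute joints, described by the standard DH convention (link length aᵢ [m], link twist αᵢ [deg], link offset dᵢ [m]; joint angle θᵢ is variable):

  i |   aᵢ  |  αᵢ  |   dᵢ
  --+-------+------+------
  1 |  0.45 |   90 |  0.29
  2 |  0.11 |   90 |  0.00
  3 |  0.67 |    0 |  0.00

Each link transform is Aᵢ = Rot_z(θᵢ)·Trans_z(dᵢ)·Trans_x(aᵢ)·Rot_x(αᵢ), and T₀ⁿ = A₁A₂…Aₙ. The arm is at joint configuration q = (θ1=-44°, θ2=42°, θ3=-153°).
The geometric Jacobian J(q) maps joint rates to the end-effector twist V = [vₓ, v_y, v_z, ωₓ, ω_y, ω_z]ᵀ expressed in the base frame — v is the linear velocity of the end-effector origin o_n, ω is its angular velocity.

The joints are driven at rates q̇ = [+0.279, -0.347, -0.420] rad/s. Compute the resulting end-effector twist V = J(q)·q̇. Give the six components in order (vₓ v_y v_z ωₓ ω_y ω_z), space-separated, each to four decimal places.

o_n = [0.2747, 0.1576, -0.0358]
J₁: ẑ×o_n = [-0.1576, 0.2747, 0.0000], ω = ẑ
J2: z=[-0.6947, -0.7193, 0.0000] o=[0.3237, -0.3126, 0.2900] → [0.2344, -0.2264, -0.3619, -0.6947, -0.7193, 0.0000]
J3: z=[0.4813, -0.4648, -0.7431] o=[0.3825, -0.3694, 0.3636] → [0.5773, 0.2724, 0.2035, 0.4813, -0.4648, -0.7431]
V = J·q̇ = [-0.3678, 0.0408, 0.0401, 0.0389, 0.4448, 0.5911]

-0.3678 0.0408 0.0401 0.0389 0.4448 0.5911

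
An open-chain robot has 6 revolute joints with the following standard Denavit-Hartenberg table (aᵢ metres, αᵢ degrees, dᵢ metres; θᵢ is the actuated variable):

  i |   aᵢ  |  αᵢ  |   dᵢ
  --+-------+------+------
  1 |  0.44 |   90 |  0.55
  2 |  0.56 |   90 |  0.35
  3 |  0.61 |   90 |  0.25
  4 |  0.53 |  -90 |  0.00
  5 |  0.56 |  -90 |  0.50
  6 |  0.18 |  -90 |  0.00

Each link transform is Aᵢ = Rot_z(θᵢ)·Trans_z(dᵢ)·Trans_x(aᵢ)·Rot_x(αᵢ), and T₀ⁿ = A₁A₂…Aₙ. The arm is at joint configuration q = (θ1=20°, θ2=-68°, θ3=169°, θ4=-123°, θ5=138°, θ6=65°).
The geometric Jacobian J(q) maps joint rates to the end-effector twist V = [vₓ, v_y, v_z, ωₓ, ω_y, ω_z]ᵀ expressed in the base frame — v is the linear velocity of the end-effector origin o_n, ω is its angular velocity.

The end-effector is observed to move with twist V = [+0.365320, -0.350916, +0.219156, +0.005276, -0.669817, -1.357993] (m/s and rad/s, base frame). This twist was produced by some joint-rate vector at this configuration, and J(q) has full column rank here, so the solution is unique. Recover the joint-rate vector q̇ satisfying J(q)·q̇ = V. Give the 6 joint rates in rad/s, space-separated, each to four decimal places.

o_n = [0.3013, 0.0069, 0.8831]
J₁: ẑ×o_n = [-0.0069, 0.3013, 0.0000], ω = ẑ
J2: z=[0.3420, -0.9397, 0.0000] o=[0.4135, 0.1505, 0.5500] → [-0.3130, -0.1139, -0.1545, 0.3420, -0.9397, 0.0000]
J3: z=[-0.8713, -0.3171, -0.3746] o=[0.7303, -0.1067, 0.0308] → [-0.2277, 0.9033, -0.2350, -0.8713, -0.3171, -0.3746]
J4: z=[0.4029, -0.8980, -0.1769] o=[0.3415, -0.3720, 0.4923] → [-0.2839, -0.1503, 0.1166, 0.4029, -0.8980, -0.1769]
J5: z=[0.2395, -0.0831, 0.9673] o=[0.8097, -0.1430, 0.3961] → [-0.1855, -0.6084, -0.0064, 0.2395, -0.0831, 0.9673]
J6: z=[-0.2917, -0.9565, -0.0100] o=[0.4108, -0.0279, 1.0216] → [0.1329, -0.0393, -0.1149, -0.2917, -0.9565, -0.0100]
q̇ = J⁺·V = [-0.8130, -0.8310, -0.4310, 0.8120, -0.5720, 0.9470]

-0.8130 -0.8310 -0.4310 0.8120 -0.5720 0.9470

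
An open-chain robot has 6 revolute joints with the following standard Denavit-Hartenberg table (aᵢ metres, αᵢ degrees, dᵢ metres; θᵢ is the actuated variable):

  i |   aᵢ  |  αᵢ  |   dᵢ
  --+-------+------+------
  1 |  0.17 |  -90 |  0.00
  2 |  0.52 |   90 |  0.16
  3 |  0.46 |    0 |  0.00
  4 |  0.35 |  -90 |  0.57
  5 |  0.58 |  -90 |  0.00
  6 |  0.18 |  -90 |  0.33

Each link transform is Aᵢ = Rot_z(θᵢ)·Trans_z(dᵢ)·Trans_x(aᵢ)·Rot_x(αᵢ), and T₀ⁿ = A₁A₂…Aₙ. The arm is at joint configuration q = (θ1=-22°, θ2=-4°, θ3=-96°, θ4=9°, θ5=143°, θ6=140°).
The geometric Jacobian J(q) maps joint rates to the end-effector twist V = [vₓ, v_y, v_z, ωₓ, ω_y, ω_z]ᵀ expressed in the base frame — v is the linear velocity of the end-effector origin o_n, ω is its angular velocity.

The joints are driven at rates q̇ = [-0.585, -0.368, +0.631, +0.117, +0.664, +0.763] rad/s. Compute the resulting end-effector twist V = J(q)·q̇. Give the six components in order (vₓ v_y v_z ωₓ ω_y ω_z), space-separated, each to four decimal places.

-0.2261 -0.4112 0.5483 0.5502 -0.0872 0.8136

o_n = [0.4025, -0.2728, 0.5902]
J₁: ẑ×o_n = [0.2728, 0.4025, -0.0000], ω = ẑ
J2: z=[0.3746, 0.9272, 0.0000] o=[0.1576, -0.0637, 0.0000] → [0.5472, -0.2211, -0.3054, 0.3746, 0.9272, 0.0000]
J3: z=[-0.0647, 0.0261, 0.9976] o=[0.6985, -0.1097, 0.0363] → [0.1772, -0.2595, 0.0183, -0.0647, 0.0261, 0.9976]
J4: z=[-0.0647, 0.0261, 0.9976] o=[0.4827, -0.5159, 0.0329] → [-0.2279, -0.0439, -0.0136, -0.0647, 0.0261, 0.9976]
J5: z=[0.9433, -0.3247, 0.0697] o=[0.3318, -0.8319, 0.6028] → [-0.0349, 0.0168, 0.5503, 0.9433, -0.3247, 0.0697]
J6: z=[0.1443, 0.5899, 0.7945] o=[0.5053, -0.4030, 0.2529] → [0.0955, -0.1303, 0.0794, 0.1443, 0.5899, 0.7945]
V = J·q̇ = [-0.2261, -0.4112, 0.5483, 0.5502, -0.0872, 0.8136]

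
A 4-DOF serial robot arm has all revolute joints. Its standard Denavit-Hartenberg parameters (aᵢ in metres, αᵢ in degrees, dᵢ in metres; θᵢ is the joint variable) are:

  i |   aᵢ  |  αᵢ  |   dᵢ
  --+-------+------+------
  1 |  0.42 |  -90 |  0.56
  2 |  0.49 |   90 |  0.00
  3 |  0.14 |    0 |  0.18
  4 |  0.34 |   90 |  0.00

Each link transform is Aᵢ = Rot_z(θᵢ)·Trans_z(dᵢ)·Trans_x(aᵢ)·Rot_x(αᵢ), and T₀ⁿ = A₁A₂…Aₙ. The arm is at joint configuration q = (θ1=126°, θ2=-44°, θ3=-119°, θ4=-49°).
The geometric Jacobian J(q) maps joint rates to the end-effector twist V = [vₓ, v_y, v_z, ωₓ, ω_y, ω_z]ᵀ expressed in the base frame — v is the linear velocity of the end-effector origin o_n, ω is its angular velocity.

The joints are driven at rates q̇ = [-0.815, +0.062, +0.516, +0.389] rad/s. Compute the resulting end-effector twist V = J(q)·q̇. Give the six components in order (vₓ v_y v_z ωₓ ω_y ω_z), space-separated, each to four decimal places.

o_n = [-0.0550, 0.4043, 0.7517]
J₁: ẑ×o_n = [-0.4043, -0.0550, 0.0000], ω = ẑ
J2: z=[-0.8090, -0.5878, 0.0000] o=[-0.2469, 0.3398, 0.5600] → [-0.1127, 0.1551, 0.0606, -0.8090, -0.5878, 0.0000]
J3: z=[0.4083, -0.5620, 0.7193] o=[-0.4541, 0.6249, 0.9004] → [0.2423, 0.3478, 0.1342, 0.4083, -0.5620, 0.7193]
J4: z=[0.4083, -0.5620, 0.7193] o=[-0.2528, 0.5563, 0.9827] → [0.2392, 0.2366, 0.0491, 0.4083, -0.5620, 0.7193]
V = J·q̇ = [0.5406, 0.3259, 0.0921, 0.3194, -0.5450, -0.1640]

0.5406 0.3259 0.0921 0.3194 -0.5450 -0.1640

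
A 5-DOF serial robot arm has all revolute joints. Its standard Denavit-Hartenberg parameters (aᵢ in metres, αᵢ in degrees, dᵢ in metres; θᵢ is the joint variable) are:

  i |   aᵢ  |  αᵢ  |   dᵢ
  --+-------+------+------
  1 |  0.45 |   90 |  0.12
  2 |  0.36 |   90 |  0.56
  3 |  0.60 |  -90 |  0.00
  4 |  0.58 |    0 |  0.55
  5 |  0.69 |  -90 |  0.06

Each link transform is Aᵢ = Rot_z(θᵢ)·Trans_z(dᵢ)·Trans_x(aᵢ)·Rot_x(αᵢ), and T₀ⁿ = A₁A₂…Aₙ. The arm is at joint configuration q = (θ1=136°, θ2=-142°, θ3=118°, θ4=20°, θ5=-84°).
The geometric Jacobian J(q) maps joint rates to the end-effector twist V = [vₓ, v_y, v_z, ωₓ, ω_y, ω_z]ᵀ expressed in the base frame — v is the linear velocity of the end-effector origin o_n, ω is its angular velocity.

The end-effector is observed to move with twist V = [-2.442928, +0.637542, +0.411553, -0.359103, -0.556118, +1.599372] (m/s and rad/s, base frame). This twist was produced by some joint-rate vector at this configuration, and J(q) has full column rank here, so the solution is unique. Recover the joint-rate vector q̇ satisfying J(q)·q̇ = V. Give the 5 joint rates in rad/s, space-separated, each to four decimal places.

0.7070 -0.4110 0.7820 -0.2780 0.7860

o_n = [0.4545, 1.7181, 0.9807]
J₁: ẑ×o_n = [-1.7181, 0.4545, 0.0000], ω = ẑ
J2: z=[0.6947, 0.7193, 0.0000] o=[-0.3237, 0.3126, 0.1200] → [0.6191, -0.5979, 0.4166, 0.6947, 0.7193, 0.0000]
J3: z=[0.4429, -0.4277, 0.7880] o=[0.2694, 0.5184, -0.1016] → [-1.4083, -0.3334, 0.6105, 0.4429, -0.4277, 0.7880]
J4: z=[-0.8266, 0.1456, 0.5436] o=[0.4777, 1.0536, 0.0718] → [-0.2289, 0.7387, -0.5459, -0.8266, 0.1456, 0.5436]
J5: z=[-0.8266, 0.1456, 0.5436] o=[0.1245, 1.7048, 0.3720] → [0.0814, 0.6826, -0.0591, -0.8266, 0.1456, 0.5436]
q̇ = J⁺·V = [0.7070, -0.4110, 0.7820, -0.2780, 0.7860]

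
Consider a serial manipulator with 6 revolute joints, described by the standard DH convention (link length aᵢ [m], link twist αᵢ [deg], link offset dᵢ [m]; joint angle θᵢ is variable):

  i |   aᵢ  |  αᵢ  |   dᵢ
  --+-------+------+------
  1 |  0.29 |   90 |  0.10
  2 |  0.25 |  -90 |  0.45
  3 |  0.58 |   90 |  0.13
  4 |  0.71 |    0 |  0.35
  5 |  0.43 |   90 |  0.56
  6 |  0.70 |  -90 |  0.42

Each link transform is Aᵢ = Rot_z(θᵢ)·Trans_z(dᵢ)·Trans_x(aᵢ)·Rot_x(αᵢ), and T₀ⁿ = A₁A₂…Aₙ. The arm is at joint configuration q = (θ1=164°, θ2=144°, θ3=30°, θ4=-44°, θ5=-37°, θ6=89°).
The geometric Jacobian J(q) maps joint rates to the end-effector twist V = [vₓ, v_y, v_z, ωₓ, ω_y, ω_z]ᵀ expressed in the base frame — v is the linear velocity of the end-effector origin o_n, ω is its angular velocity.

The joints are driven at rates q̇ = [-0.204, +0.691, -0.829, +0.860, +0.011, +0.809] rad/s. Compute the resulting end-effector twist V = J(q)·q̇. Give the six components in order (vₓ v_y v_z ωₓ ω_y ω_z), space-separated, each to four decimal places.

1.8723 0.1981 -1.2644 -0.2309 1.9854 0.4183

o_n = [0.9600, 1.2557, 1.7997]
J₁: ẑ×o_n = [-1.2557, 0.9600, 0.0000], ω = ẑ
J2: z=[0.2756, 0.9613, 0.0000] o=[-0.2788, 0.0799, 0.1000] → [1.6339, -0.4685, -0.8667, 0.2756, 0.9613, 0.0000]
J3: z=[0.5650, -0.1620, -0.8090] o=[0.0397, 0.4568, 0.2469] → [0.3948, -1.6219, 0.6005, 0.5650, -0.1620, -0.8090]
J4: z=[0.6275, 0.7210, 0.2939] o=[0.4238, 0.0449, 0.4370] → [0.6266, -0.6976, 0.3733, 0.6275, 0.7210, 0.2939]
J5: z=[0.6275, 0.7210, 0.2939] o=[0.6384, 0.0331, 1.1989] → [0.0739, -0.2825, 0.5354, 0.6275, 0.7210, 0.2939]
J6: z=[-0.6175, 0.6908, -0.3762] o=[0.7859, 0.4603, 1.7413] → [0.3396, -0.0294, -0.6114, -0.6175, 0.6908, -0.3762]
V = J·q̇ = [1.8723, 0.1981, -1.2644, -0.2309, 1.9854, 0.4183]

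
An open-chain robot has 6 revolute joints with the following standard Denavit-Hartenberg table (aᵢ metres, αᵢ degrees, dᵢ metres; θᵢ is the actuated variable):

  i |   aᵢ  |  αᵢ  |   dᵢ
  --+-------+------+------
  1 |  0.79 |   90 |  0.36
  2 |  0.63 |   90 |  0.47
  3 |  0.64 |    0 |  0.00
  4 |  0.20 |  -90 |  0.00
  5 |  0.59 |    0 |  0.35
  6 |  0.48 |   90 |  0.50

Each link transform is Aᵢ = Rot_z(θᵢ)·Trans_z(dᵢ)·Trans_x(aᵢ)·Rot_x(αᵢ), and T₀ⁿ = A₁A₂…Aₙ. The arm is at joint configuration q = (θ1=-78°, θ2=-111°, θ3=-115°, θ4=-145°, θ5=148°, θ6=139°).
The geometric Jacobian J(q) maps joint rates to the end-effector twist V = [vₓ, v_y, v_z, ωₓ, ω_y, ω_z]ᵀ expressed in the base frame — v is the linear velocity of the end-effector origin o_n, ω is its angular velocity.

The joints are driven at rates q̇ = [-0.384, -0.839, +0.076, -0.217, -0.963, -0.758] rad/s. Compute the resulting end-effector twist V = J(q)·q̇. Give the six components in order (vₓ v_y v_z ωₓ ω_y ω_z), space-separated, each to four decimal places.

o_n = [0.5755, -0.7104, 0.8324]
J₁: ẑ×o_n = [0.7104, 0.5755, -0.0000], ω = ẑ
J2: z=[-0.9781, -0.2079, 0.0000] o=[0.1643, -0.7727, 0.3600] → [-0.0982, 0.4620, 0.0245, -0.9781, -0.2079, 0.0000]
J3: z=[-0.1941, 0.9132, 0.3584] o=[-0.3424, -0.6496, -0.2282] → [0.9902, 0.5348, -0.8264, -0.1941, 0.9132, 0.3584]
J4: z=[-0.1941, 0.9132, 0.3584] o=[0.2451, -0.6238, 0.0244] → [0.7689, 0.2752, -0.2849, -0.1941, 0.9132, 0.3584]
J5: z=[0.2432, -0.3091, 0.9194] o=[0.0550, -0.6770, 0.0568] → [-0.2090, 0.2899, 0.1527, 0.2432, -0.3091, 0.9194]
J6: z=[0.2432, -0.3091, 0.9194] o=[0.6763, -0.9377, 0.1854] → [-0.4090, -0.2501, 0.0241, 0.2432, -0.3091, 0.9194]
V = J·q̇ = [0.2293, -0.7173, -0.1869, 0.4294, 0.5777, -2.0168]

0.2293 -0.7173 -0.1869 0.4294 0.5777 -2.0168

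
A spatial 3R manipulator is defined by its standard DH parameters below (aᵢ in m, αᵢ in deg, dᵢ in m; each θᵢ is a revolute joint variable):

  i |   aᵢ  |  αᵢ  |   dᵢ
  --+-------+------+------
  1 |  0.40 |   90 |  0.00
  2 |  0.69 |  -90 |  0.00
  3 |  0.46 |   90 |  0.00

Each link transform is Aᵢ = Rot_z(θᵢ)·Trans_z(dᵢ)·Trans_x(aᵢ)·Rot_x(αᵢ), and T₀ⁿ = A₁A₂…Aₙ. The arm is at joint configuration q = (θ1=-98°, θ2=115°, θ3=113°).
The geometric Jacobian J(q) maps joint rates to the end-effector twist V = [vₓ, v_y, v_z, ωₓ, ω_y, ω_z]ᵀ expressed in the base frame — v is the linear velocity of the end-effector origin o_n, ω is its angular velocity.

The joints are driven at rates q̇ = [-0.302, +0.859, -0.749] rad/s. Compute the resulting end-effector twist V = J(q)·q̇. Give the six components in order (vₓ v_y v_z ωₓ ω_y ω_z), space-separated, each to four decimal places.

o_n = [0.3937, -0.2415, 0.4625]
J₁: ẑ×o_n = [0.2415, 0.3937, -0.0000], ω = ẑ
J2: z=[-0.9903, 0.1392, 0.0000] o=[-0.0557, -0.3961, 0.0000] → [0.0644, 0.4580, -0.2156, -0.9903, 0.1392, 0.0000]
J3: z=[0.1261, 0.8975, -0.4226] o=[-0.0151, -0.1073, 0.6254] → [-0.2029, -0.1522, -0.3838, 0.1261, 0.8975, -0.4226]
V = J·q̇ = [0.1343, 0.3885, 0.1022, -0.9451, -0.5527, 0.0145]

0.1343 0.3885 0.1022 -0.9451 -0.5527 0.0145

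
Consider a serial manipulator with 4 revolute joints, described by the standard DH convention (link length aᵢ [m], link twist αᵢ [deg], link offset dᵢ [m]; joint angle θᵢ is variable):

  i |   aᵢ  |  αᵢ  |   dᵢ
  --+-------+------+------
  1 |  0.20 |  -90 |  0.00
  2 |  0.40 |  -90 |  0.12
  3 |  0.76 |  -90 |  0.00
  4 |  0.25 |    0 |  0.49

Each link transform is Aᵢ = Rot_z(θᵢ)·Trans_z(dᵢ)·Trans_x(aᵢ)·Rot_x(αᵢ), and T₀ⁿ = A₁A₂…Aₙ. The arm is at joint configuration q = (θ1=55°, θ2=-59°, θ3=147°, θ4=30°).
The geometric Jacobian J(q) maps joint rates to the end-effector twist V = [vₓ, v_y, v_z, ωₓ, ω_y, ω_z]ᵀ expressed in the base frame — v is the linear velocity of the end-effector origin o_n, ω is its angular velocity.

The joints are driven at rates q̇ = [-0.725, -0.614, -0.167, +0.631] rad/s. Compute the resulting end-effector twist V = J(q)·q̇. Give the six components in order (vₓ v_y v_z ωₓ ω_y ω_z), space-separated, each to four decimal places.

0.1010 0.2322 -0.1383 -0.1142 -0.3109 -0.9336

o_n = [-0.1486, -0.2138, -0.5235]
J₁: ẑ×o_n = [0.2138, -0.1486, 0.0000], ω = ẑ
J2: z=[-0.8192, 0.5736, 0.0000] o=[0.1147, 0.1638, 0.0000] → [-0.3003, -0.4288, 0.4604, -0.8192, 0.5736, 0.0000]
J3: z=[0.4917, 0.7022, -0.5150] o=[0.1346, 0.4014, 0.3429] → [-0.9252, 0.5718, -0.1036, 0.4917, 0.7022, -0.5150]
J4: z=[-0.8479, 0.2513, -0.4668] o=[0.2854, -0.1049, -0.2035] → [-0.1312, -0.0687, 0.2014, -0.8479, 0.2513, -0.4668]
V = J·q̇ = [0.1010, 0.2322, -0.1383, -0.1142, -0.3109, -0.9336]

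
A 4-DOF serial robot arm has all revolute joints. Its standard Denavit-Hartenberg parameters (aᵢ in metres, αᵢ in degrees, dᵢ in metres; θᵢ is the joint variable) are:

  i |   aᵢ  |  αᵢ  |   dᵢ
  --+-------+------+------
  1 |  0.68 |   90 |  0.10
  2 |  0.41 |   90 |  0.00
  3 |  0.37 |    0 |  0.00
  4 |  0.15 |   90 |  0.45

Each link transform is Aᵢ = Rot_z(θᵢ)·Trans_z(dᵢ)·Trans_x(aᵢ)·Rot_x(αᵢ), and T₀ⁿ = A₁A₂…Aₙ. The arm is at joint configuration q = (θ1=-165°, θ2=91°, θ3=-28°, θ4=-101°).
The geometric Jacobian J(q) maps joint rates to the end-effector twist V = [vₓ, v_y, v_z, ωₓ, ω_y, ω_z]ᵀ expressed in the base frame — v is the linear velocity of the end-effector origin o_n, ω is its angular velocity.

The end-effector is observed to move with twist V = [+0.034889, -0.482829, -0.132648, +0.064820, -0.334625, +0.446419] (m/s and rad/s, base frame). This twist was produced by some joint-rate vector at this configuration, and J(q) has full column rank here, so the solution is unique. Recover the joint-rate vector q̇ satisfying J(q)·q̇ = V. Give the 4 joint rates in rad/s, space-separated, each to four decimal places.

0.4460 -0.3400 0.0790 -0.0550

o_n = [-1.0055, -0.5699, 0.7500]
J₁: ẑ×o_n = [0.5699, -1.0055, 0.0000], ω = ẑ
J2: z=[-0.2588, 0.9659, 0.0000] o=[-0.6568, -0.1760, 0.1000] → [0.6279, 0.1682, 0.4387, -0.2588, 0.9659, 0.0000]
J3: z=[-0.9658, -0.2588, 0.0175] o=[-0.6499, -0.1741, 0.5099] → [-0.0552, 0.2257, 0.2902, -0.9658, -0.2588, 0.0175]
J4: z=[-0.9658, -0.2588, 0.0175] o=[-0.5995, -0.3405, 0.8366] → [0.0264, -0.0907, 0.1166, -0.9658, -0.2588, 0.0175]
q̇ = J⁺·V = [0.4460, -0.3400, 0.0790, -0.0550]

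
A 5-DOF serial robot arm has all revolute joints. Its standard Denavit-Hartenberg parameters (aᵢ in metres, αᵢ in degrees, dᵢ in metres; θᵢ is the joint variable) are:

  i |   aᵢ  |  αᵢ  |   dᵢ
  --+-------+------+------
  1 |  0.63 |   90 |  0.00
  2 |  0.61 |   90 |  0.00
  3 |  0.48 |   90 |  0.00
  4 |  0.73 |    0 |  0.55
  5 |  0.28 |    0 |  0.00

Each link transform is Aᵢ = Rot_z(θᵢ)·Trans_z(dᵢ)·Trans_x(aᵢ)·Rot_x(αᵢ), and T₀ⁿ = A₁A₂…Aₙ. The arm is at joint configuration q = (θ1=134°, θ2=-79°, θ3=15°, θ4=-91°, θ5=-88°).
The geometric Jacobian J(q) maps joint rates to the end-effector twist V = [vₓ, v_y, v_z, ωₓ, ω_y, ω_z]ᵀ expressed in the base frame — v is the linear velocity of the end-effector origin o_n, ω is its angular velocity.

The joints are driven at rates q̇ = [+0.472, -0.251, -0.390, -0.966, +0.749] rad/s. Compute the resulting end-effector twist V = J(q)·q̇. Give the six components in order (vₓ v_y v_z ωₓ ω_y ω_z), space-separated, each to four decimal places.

o_n = [-1.4097, 0.7648, -0.7759]
J₁: ẑ×o_n = [-0.7648, -1.4097, 0.0000], ω = ẑ
J2: z=[0.7193, 0.6947, 0.0000] o=[-0.4376, 0.4532, 0.0000] → [-0.5390, 0.5582, 0.8994, 0.7193, 0.6947, 0.0000]
J3: z=[0.6819, -0.7061, -0.1908] o=[-0.5185, 0.5369, -0.5988] → [0.1686, 0.2908, -0.4739, 0.6819, -0.7061, -0.1908]
J4: z=[-0.7291, -0.6355, -0.2541] o=[-0.4906, 0.6868, -1.0539] → [-0.1569, 0.4362, -0.6408, -0.7291, -0.6355, -0.2541]
J5: z=[-0.7291, -0.6355, -0.2541] o=[-1.3901, 0.8488, -1.0423] → [-0.1906, 0.1992, 0.0488, -0.7291, -0.6355, -0.2541]
V = J·q̇ = [-0.2827, -1.1910, 0.6147, -0.2883, 0.2389, 0.6015]

-0.2827 -1.1910 0.6147 -0.2883 0.2389 0.6015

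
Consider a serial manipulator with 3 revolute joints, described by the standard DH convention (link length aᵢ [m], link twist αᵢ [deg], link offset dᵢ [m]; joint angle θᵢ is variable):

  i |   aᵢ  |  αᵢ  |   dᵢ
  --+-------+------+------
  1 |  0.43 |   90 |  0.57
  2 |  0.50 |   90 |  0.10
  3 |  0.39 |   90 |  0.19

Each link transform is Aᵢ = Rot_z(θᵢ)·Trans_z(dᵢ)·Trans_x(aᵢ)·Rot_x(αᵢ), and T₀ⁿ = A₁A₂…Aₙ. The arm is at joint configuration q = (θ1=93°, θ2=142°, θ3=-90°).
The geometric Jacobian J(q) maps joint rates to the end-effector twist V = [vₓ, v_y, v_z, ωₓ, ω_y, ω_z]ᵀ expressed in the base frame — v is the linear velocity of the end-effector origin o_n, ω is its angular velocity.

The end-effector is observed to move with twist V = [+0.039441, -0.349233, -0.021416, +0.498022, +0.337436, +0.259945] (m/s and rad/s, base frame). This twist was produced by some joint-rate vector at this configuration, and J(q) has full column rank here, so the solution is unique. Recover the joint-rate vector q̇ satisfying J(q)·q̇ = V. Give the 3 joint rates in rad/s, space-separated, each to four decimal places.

-0.1380 0.5150 0.5050

o_n = [-0.2976, 0.1376, 1.0276]
J₁: ẑ×o_n = [-0.1376, -0.2976, 0.0000], ω = ẑ
J2: z=[0.9986, 0.0523, 0.0000] o=[-0.0225, 0.4294, 0.5700] → [0.0239, -0.4569, -0.2770, 0.9986, 0.0523, 0.0000]
J3: z=[-0.0322, 0.6148, 0.7880] o=[0.0980, 0.0412, 0.8778] → [0.0161, -0.3069, 0.2401, -0.0322, 0.6148, 0.7880]
q̇ = J⁺·V = [-0.1380, 0.5150, 0.5050]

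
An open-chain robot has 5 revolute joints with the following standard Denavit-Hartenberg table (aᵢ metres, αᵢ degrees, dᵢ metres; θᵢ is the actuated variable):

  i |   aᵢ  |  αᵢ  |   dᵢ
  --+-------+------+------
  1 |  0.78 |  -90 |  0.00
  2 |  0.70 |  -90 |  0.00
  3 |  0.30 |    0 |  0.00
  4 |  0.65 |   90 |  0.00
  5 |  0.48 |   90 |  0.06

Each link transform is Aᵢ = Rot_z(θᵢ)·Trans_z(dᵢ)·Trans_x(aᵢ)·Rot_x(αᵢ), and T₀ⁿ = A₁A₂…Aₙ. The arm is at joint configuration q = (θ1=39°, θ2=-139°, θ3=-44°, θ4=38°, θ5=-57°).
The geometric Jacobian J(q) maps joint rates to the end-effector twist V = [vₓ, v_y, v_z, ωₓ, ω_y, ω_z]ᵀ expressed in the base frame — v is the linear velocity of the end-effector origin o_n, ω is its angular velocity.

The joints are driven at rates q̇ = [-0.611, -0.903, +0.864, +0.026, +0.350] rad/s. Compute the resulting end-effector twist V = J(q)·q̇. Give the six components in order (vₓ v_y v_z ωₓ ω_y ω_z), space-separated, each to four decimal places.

-0.3887 -0.8947 -1.1065 0.8244 -0.0464 0.0367

o_n = [-0.8928, -0.2555, 0.8876]
J₁: ẑ×o_n = [0.2555, -0.8928, 0.0000], ω = ẑ
J2: z=[-0.6293, 0.7771, 0.0000] o=[0.6062, 0.4909, 0.0000] → [0.6898, 0.5586, 1.6346, -0.6293, 0.7771, 0.0000]
J3: z=[0.5099, 0.4129, 0.7547] o=[0.1956, 0.1584, 0.4592] → [0.4892, -1.0398, 0.2384, 0.5099, 0.4129, 0.7547]
J4: z=[0.5099, 0.4129, 0.7547] o=[-0.0621, 0.2179, 0.6008] → [0.4756, -0.7731, 0.1017, 0.5099, 0.4129, 0.7547]
J5: z=[-0.5646, 0.8225, -0.0686] o=[-0.4840, -0.0364, 1.0249] → [-0.1280, -0.0495, 0.4600, -0.5646, 0.8225, -0.0686]
V = J·q̇ = [-0.3887, -0.8947, -1.1065, 0.8244, -0.0464, 0.0367]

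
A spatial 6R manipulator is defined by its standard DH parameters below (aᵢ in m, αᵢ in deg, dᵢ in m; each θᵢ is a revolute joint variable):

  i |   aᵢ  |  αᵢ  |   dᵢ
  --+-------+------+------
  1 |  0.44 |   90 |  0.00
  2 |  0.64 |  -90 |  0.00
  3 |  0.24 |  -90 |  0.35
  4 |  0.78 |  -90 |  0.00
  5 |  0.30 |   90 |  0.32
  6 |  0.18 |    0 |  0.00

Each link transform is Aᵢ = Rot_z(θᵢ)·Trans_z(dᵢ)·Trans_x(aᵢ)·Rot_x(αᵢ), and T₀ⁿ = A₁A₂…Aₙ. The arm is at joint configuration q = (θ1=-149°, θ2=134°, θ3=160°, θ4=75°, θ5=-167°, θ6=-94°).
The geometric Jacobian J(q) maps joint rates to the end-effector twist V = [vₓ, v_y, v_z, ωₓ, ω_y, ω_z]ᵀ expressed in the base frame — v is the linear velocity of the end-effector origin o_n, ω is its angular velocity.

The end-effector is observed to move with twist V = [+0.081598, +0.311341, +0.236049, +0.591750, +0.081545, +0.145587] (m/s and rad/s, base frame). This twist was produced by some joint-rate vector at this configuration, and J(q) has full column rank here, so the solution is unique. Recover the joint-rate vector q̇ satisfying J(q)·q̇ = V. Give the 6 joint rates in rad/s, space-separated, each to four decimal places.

0.3990 -0.3410 0.4440 0.8140 0.1830 0.8030

o_n = [-0.2345, -0.1633, 0.4040]
J₁: ẑ×o_n = [0.1633, -0.2345, 0.0000], ω = ẑ
J2: z=[-0.5150, 0.8572, 0.0000] o=[-0.3772, -0.2266, 0.0000] → [0.3463, 0.2081, -0.1549, -0.5150, 0.8572, 0.0000]
J3: z=[0.6166, 0.3705, -0.6947] o=[0.0039, 0.0024, 0.4604] → [-0.1359, 0.2004, -0.0138, 0.6166, 0.3705, -0.6947]
J4: z=[-0.6876, 0.6831, -0.2460] o=[0.1277, -0.0190, 0.0550] → [0.2029, 0.3291, 0.3466, -0.6876, 0.6831, -0.2460]
J5: z=[0.2107, 0.5120, 0.8327] o=[-0.4142, -0.4252, 0.4419] → [-0.2375, 0.1576, -0.0368, 0.2107, 0.5120, 0.8327]
J6: z=[0.8263, -0.5485, 0.1281] o=[-0.1901, -0.0630, 0.5468] → [0.0911, 0.1123, -0.1072, 0.8263, -0.5485, 0.1281]
q̇ = J⁺·V = [0.3990, -0.3410, 0.4440, 0.8140, 0.1830, 0.8030]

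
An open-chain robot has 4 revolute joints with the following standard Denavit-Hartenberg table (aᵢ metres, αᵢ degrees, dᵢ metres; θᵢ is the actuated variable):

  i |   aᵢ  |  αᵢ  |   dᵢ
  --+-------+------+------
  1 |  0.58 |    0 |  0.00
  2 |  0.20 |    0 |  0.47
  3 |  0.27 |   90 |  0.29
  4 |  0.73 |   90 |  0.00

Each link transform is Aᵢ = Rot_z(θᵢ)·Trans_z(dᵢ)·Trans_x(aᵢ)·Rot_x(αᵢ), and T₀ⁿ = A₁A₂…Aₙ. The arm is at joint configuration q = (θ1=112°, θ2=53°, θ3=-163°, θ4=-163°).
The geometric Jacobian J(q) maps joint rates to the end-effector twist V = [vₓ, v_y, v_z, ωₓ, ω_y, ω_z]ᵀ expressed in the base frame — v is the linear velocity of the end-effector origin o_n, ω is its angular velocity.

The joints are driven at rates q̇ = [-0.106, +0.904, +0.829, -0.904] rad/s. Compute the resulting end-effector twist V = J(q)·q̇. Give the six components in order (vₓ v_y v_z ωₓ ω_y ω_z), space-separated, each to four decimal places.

-0.1528 -0.8340 0.6311 -0.0315 0.9034 1.6270

o_n = [-0.8383, 0.5746, 0.5466]
J₁: ẑ×o_n = [-0.5746, -0.8383, 0.0000], ω = ẑ
J2: z=[0.0000, 0.0000, 1.0000] o=[-0.2173, 0.5378, 0.0000] → [-0.0368, -0.6210, 0.0000, 0.0000, 0.0000, 1.0000]
J3: z=[0.0000, 0.0000, 1.0000] o=[-0.4105, 0.5895, 0.4700] → [0.0149, -0.4278, 0.0000, 0.0000, 0.0000, 1.0000]
J4: z=[0.0349, -0.9994, 0.0000] o=[-0.1406, 0.5990, 0.7600] → [0.2133, 0.0074, -0.6981, 0.0349, -0.9994, 0.0000]
V = J·q̇ = [-0.1528, -0.8340, 0.6311, -0.0315, 0.9034, 1.6270]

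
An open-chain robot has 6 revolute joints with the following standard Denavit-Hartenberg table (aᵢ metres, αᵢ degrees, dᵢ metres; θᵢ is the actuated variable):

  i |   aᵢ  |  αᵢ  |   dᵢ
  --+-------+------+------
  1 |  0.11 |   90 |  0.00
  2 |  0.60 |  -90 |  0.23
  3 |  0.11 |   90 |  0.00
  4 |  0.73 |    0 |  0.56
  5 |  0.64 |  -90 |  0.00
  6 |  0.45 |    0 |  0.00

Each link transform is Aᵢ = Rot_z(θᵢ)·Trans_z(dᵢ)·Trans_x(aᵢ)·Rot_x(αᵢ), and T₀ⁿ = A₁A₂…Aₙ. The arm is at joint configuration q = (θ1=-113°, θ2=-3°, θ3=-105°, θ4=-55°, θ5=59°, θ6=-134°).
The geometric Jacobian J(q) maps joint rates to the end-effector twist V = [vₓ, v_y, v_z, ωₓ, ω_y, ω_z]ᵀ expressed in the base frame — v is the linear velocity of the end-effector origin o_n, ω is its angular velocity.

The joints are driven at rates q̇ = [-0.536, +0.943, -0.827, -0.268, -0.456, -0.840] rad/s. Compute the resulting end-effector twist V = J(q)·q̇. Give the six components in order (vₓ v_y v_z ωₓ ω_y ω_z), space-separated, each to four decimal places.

1.3496 -0.4887 -0.8358 -1.3255 -0.0849 -2.2345

o_n = [-0.6076, 0.6864, -0.5495]
J₁: ẑ×o_n = [-0.6864, -0.6076, 0.0000], ω = ẑ
J2: z=[-0.9205, 0.3907, 0.0000] o=[-0.0430, -0.1013, 0.0000] → [-0.2147, -0.5058, -0.5044, -0.9205, 0.3907, 0.0000]
J3: z=[-0.0204, -0.0482, 0.9986] o=[-0.4888, -0.5629, -0.0314] → [-1.2226, -0.1292, -0.0313, -0.0204, -0.0482, 0.9986]
J4: z=[0.6151, 0.7868, 0.0506] o=[-0.5755, -0.4952, -0.0299] → [-0.4685, 0.3180, 0.7521, 0.6151, 0.7868, 0.0506]
J5: z=[0.6151, 0.7868, 0.0506] o=[-0.5488, 0.2318, -0.5931] → [0.0113, -0.0298, 0.3258, 0.6151, 0.7868, 0.0506]
J6: z=[0.0346, -0.0910, 0.9953] o=[-1.0529, 0.6225, -0.5399] → [-0.0627, 0.4436, 0.0427, 0.0346, -0.0910, 0.9953]
V = J·q̇ = [1.3496, -0.4887, -0.8358, -1.3255, -0.0849, -2.2345]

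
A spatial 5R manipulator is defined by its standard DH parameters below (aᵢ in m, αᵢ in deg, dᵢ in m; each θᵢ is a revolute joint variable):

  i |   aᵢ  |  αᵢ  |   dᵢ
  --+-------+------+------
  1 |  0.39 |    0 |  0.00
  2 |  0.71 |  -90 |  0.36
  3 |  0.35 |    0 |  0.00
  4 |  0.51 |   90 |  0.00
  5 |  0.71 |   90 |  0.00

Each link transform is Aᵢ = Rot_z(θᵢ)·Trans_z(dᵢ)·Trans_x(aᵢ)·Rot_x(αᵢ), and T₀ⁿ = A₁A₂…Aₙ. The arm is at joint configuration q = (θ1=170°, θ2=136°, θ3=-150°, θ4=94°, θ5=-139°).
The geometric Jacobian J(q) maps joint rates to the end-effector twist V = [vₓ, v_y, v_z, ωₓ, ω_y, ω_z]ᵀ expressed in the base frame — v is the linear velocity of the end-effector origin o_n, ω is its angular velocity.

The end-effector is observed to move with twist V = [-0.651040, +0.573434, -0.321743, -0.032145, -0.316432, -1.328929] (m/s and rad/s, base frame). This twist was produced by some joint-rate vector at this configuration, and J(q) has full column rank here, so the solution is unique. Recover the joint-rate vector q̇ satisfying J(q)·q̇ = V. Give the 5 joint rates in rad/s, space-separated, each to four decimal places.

o_n = [-0.5302, -0.5236, 0.5136]
J₁: ẑ×o_n = [0.5236, -0.5302, 0.0000], ω = ẑ
J2: z=[0.0000, 0.0000, 1.0000] o=[-0.3841, 0.0677, 0.0000] → [0.5913, -0.1462, 0.0000, 0.0000, 0.0000, 1.0000]
J3: z=[0.8090, 0.5878, 0.0000] o=[0.0333, -0.5067, 0.3600] → [0.0903, -0.1242, 0.3176, 0.8090, 0.5878, 0.0000]
J4: z=[0.8090, 0.5878, 0.0000] o=[-0.1449, -0.2615, 0.5350] → [-0.0126, 0.0173, 0.0145, 0.8090, 0.5878, 0.0000]
J5: z=[-0.4873, 0.6707, 0.5592] o=[0.0227, -0.4922, 0.9578] → [-0.2804, -0.5257, 0.3862, -0.4873, 0.6707, 0.5592]
q̇ = J⁺·V = [-0.4130, -0.7560, -0.6870, 0.4750, -0.2860]

-0.4130 -0.7560 -0.6870 0.4750 -0.2860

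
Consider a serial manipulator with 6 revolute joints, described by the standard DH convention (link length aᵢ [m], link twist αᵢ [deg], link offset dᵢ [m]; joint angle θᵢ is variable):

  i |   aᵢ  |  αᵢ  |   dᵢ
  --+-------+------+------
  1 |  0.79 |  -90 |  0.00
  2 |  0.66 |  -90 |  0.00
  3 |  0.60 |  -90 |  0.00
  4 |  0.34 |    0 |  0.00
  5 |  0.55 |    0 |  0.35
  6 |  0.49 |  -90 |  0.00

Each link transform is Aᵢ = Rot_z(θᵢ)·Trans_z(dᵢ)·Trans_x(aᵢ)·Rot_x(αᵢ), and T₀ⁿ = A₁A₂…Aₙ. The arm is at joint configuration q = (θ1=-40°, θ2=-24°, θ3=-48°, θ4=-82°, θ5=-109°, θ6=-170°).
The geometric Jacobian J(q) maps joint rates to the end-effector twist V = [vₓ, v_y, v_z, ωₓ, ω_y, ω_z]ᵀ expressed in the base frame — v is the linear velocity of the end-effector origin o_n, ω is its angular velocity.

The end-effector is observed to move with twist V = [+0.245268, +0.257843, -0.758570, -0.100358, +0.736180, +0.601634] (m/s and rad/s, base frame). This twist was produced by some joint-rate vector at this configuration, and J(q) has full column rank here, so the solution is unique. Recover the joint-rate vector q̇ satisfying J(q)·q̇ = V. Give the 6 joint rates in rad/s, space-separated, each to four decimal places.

o_n = [1.7385, -1.1850, 0.3173]
J₁: ẑ×o_n = [1.1850, 1.7385, -0.0000], ω = ẑ
J2: z=[0.6428, 0.7660, 0.0000] o=[0.6052, -0.5078, 0.0000] → [0.2431, -0.2040, -1.3034, 0.6428, 0.7660, 0.0000]
J3: z=[0.3116, -0.2614, -0.9135] o=[1.0671, -0.8954, 0.2684] → [-0.2773, -0.6286, 0.0853, 0.3116, -0.2614, -0.9135]
J4: z=[0.0900, -0.9490, 0.3023] o=[1.6346, -0.7895, 0.4317] → [0.2281, 0.0417, 0.0630, 0.0900, -0.9490, 0.3023]
J5: z=[0.0900, -0.9490, 0.3023] o=[1.7843, -0.8692, 0.1370] → [-0.0756, -0.0301, -0.0719, 0.0900, -0.9490, 0.3023]
J6: z=[0.0900, -0.9490, 0.3023] o=[1.2724, -1.2691, 0.1918] → [-0.1446, 0.1296, 0.4499, 0.0900, -0.9490, 0.3023]
q̇ = J⁺·V = [-0.0620, 0.2900, -0.8300, -0.1540, 0.4380, -0.5970]

-0.0620 0.2900 -0.8300 -0.1540 0.4380 -0.5970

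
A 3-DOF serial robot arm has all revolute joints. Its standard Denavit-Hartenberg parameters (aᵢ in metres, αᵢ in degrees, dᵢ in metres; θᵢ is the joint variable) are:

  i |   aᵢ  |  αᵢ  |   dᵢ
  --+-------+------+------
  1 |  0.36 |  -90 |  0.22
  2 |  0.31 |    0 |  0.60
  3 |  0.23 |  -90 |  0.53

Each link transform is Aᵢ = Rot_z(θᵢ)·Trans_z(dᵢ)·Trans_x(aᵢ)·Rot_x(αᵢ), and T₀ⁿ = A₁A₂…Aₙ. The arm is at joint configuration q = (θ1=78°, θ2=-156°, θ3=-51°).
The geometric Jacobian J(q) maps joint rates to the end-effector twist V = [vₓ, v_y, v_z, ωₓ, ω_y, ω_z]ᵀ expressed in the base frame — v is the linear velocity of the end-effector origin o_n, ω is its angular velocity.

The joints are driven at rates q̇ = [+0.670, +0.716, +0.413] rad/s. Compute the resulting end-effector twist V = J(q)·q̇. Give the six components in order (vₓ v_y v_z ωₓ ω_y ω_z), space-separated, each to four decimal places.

o_n = [-1.1319, 0.1096, 0.2417]
J₁: ẑ×o_n = [-0.1096, -1.1319, 0.0000], ω = ẑ
J2: z=[-0.9781, 0.2079, 0.0000] o=[0.0748, 0.3521, 0.2200] → [0.0045, 0.0212, 0.4881, -0.9781, 0.2079, 0.0000]
J3: z=[-0.9781, 0.2079, 0.0000] o=[-0.5709, 0.1999, 0.3461] → [-0.0217, -0.1021, 0.2049, -0.9781, 0.2079, 0.0000]
V = J·q̇ = [-0.0792, -0.7854, 0.4341, -1.1043, 0.2347, 0.6700]

-0.0792 -0.7854 0.4341 -1.1043 0.2347 0.6700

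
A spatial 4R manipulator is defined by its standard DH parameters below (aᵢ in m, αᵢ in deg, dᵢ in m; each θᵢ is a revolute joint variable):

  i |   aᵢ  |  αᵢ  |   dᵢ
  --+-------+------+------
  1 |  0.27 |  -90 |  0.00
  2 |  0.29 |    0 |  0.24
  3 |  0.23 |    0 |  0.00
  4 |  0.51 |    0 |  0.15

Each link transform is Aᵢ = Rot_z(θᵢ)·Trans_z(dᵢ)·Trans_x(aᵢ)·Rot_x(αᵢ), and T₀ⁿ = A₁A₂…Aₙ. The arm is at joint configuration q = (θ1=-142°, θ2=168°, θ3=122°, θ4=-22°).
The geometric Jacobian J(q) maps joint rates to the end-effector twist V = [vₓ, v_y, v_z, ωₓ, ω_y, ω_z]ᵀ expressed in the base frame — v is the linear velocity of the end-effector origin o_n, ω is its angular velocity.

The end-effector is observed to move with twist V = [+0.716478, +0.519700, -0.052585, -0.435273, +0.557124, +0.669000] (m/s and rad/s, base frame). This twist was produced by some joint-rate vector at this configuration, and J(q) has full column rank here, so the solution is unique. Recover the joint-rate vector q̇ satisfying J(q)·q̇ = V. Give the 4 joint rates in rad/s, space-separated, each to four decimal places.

0.6690 -0.5190 -0.8440 0.6560

o_n = [0.2029, -0.3364, 0.6655]
J₁: ẑ×o_n = [0.3364, 0.2029, -0.0000], ω = ẑ
J2: z=[0.6157, -0.7880, 0.0000] o=[-0.2128, -0.1662, 0.0000] → [-0.5244, -0.4097, 0.2228, 0.6157, -0.7880, 0.0000]
J3: z=[0.6157, -0.7880, 0.0000] o=[0.1585, -0.1807, -0.0603] → [-0.5720, -0.4469, -0.0609, 0.6157, -0.7880, 0.0000]
J4: z=[0.6157, -0.7880, 0.0000] o=[0.0965, -0.2291, 0.1558] → [-0.4016, -0.3138, 0.0178, 0.6157, -0.7880, 0.0000]
q̇ = J⁺·V = [0.6690, -0.5190, -0.8440, 0.6560]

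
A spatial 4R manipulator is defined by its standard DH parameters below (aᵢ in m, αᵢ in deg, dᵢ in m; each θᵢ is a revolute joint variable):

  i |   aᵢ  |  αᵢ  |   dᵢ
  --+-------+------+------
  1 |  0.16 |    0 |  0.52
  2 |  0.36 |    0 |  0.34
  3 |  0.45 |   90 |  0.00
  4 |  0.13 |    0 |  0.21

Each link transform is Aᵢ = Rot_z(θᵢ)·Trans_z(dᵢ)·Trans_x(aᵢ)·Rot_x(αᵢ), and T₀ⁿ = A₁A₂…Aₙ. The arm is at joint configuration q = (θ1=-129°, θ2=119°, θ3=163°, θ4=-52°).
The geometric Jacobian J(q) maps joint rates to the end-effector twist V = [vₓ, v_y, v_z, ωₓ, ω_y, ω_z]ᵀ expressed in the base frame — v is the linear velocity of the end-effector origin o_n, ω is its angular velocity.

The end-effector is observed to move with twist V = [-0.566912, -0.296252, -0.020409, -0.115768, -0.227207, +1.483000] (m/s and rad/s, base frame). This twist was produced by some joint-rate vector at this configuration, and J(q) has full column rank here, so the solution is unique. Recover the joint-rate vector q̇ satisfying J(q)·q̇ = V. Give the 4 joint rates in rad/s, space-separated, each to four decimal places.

o_n = [-0.1231, 0.2409, 0.7576]
J₁: ẑ×o_n = [-0.2409, -0.1231, 0.0000], ω = ẑ
J2: z=[0.0000, 0.0000, 1.0000] o=[-0.1007, -0.1243, 0.5200] → [-0.3652, -0.0224, 0.0000, 0.0000, 0.0000, 1.0000]
J3: z=[0.0000, 0.0000, 1.0000] o=[0.2538, -0.1869, 0.8600] → [-0.4277, -0.3769, 0.0000, 0.0000, 0.0000, 1.0000]
J4: z=[0.4540, 0.8910, 0.0000] o=[-0.1471, 0.0174, 0.8600] → [-0.0913, 0.0465, 0.0800, 0.4540, 0.8910, 0.0000]
q̇ = J⁺·V = [-0.0300, 0.7960, 0.7170, -0.2550]

-0.0300 0.7960 0.7170 -0.2550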